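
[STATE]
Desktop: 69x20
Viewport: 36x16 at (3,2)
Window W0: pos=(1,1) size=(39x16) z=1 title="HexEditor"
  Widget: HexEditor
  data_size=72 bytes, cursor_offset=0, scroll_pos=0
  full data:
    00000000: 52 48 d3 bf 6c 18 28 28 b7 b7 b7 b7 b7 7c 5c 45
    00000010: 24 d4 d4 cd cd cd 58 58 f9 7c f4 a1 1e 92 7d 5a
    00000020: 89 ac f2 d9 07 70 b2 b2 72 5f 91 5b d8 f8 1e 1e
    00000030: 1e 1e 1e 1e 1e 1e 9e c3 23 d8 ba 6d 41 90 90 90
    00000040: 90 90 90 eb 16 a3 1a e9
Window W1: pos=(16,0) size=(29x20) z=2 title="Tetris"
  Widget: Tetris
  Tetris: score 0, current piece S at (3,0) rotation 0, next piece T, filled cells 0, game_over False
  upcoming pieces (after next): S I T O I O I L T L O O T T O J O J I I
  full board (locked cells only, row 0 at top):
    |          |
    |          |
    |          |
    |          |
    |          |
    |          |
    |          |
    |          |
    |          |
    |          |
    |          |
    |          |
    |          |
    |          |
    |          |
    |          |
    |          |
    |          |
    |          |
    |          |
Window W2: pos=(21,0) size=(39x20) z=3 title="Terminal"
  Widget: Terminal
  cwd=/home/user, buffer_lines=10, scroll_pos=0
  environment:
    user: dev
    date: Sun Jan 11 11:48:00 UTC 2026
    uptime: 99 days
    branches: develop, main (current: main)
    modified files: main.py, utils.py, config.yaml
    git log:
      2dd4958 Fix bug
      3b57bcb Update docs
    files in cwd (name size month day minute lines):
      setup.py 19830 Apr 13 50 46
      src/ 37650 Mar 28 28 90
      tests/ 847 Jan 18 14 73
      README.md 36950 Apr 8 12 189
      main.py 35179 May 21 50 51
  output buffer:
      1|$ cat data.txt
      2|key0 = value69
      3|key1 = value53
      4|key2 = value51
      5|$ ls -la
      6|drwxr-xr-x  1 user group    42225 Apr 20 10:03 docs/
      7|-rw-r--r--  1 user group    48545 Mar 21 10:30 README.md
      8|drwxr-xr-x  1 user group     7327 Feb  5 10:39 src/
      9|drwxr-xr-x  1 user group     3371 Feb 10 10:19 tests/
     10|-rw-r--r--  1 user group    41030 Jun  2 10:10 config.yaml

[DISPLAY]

HexEditor    ┠────┠─────────────────
─────────────┃    ┃$ cat data.txt   
0000000  52 4┃    ┃key0 = value69   
0000010  24 d┃    ┃key1 = value53   
0000020  89 a┃    ┃key2 = value51   
0000030  1e 1┃    ┃$ ls -la         
0000040  90 9┃    ┃drwxr-xr-x  1 use
             ┃    ┃-rw-r--r--  1 use
             ┃    ┃drwxr-xr-x  1 use
             ┃    ┃drwxr-xr-x  1 use
             ┃    ┃-rw-r--r--  1 use
             ┃    ┃$ █              
             ┃    ┃                 
             ┃    ┃                 
━━━━━━━━━━━━━┃    ┃                 
             ┃    ┃                 


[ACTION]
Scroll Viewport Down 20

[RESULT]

0000000  52 4┃    ┃key0 = value69   
0000010  24 d┃    ┃key1 = value53   
0000020  89 a┃    ┃key2 = value51   
0000030  1e 1┃    ┃$ ls -la         
0000040  90 9┃    ┃drwxr-xr-x  1 use
             ┃    ┃-rw-r--r--  1 use
             ┃    ┃drwxr-xr-x  1 use
             ┃    ┃drwxr-xr-x  1 use
             ┃    ┃-rw-r--r--  1 use
             ┃    ┃$ █              
             ┃    ┃                 
             ┃    ┃                 
━━━━━━━━━━━━━┃    ┃                 
             ┃    ┃                 
             ┃    ┃                 
             ┗━━━━┗━━━━━━━━━━━━━━━━━


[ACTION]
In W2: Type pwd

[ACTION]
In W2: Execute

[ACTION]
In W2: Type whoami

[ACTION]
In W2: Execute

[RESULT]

0000000  52 4┃    ┃key0 = value69   
0000010  24 d┃    ┃key1 = value53   
0000020  89 a┃    ┃key2 = value51   
0000030  1e 1┃    ┃$ ls -la         
0000040  90 9┃    ┃drwxr-xr-x  1 use
             ┃    ┃-rw-r--r--  1 use
             ┃    ┃drwxr-xr-x  1 use
             ┃    ┃drwxr-xr-x  1 use
             ┃    ┃-rw-r--r--  1 use
             ┃    ┃$ pwd            
             ┃    ┃/home/user       
             ┃    ┃$ whoami         
━━━━━━━━━━━━━┃    ┃dev              
             ┃    ┃$ █              
             ┃    ┃                 
             ┗━━━━┗━━━━━━━━━━━━━━━━━


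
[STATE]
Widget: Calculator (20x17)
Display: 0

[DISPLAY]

                   0
┌───┬───┬───┬───┐   
│ 7 │ 8 │ 9 │ ÷ │   
├───┼───┼───┼───┤   
│ 4 │ 5 │ 6 │ × │   
├───┼───┼───┼───┤   
│ 1 │ 2 │ 3 │ - │   
├───┼───┼───┼───┤   
│ 0 │ . │ = │ + │   
├───┼───┼───┼───┤   
│ C │ MC│ MR│ M+│   
└───┴───┴───┴───┘   
                    
                    
                    
                    
                    


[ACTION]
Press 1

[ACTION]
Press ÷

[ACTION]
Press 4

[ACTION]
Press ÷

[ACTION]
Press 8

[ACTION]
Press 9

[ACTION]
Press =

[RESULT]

      0.002808988764
┌───┬───┬───┬───┐   
│ 7 │ 8 │ 9 │ ÷ │   
├───┼───┼───┼───┤   
│ 4 │ 5 │ 6 │ × │   
├───┼───┼───┼───┤   
│ 1 │ 2 │ 3 │ - │   
├───┼───┼───┼───┤   
│ 0 │ . │ = │ + │   
├───┼───┼───┼───┤   
│ C │ MC│ MR│ M+│   
└───┴───┴───┴───┘   
                    
                    
                    
                    
                    


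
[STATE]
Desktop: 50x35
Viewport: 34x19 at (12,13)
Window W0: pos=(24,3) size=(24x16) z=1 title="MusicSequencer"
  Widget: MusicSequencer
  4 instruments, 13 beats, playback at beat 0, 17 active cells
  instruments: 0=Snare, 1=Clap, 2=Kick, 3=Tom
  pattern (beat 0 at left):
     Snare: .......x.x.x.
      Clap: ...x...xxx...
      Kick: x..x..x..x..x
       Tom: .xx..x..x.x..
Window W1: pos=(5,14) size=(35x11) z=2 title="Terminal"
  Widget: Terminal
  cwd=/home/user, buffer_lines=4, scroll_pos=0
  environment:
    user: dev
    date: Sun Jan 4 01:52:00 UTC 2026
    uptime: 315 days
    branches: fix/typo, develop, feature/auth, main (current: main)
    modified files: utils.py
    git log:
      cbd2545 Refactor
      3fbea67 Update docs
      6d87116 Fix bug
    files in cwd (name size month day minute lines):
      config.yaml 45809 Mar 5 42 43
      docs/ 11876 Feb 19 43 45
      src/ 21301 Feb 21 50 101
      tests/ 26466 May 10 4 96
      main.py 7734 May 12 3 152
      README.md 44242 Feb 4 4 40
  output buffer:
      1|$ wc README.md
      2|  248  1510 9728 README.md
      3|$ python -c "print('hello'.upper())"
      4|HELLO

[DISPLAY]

            ┃                     
━━━━━━━━━━━━━━━━━━━━━━━━━━━┓      
nal                        ┃      
───────────────────────────┨      
EADME.md                   ┃      
 1510 9728 README.md       ┃━━━━━━
on -c "print('hello'.upper(┃      
                           ┃      
                           ┃      
                           ┃      
                           ┃      
━━━━━━━━━━━━━━━━━━━━━━━━━━━┛      
                                  
                                  
                                  
                                  
                                  
                                  
                                  


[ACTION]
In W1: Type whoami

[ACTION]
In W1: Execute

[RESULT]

            ┃                     
━━━━━━━━━━━━━━━━━━━━━━━━━━━┓      
nal                        ┃      
───────────────────────────┨      
EADME.md                   ┃      
 1510 9728 README.md       ┃━━━━━━
on -c "print('hello'.upper(┃      
                           ┃      
mi                         ┃      
                           ┃      
                           ┃      
━━━━━━━━━━━━━━━━━━━━━━━━━━━┛      
                                  
                                  
                                  
                                  
                                  
                                  
                                  


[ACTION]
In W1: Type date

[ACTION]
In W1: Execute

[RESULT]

            ┃                     
━━━━━━━━━━━━━━━━━━━━━━━━━━━┓      
nal                        ┃      
───────────────────────────┨      
on -c "print('hello'.upper(┃      
                           ┃━━━━━━
mi                         ┃      
                           ┃      
                           ┃      
n 4 01:52:00 UTC 2026      ┃      
                           ┃      
━━━━━━━━━━━━━━━━━━━━━━━━━━━┛      
                                  
                                  
                                  
                                  
                                  
                                  
                                  


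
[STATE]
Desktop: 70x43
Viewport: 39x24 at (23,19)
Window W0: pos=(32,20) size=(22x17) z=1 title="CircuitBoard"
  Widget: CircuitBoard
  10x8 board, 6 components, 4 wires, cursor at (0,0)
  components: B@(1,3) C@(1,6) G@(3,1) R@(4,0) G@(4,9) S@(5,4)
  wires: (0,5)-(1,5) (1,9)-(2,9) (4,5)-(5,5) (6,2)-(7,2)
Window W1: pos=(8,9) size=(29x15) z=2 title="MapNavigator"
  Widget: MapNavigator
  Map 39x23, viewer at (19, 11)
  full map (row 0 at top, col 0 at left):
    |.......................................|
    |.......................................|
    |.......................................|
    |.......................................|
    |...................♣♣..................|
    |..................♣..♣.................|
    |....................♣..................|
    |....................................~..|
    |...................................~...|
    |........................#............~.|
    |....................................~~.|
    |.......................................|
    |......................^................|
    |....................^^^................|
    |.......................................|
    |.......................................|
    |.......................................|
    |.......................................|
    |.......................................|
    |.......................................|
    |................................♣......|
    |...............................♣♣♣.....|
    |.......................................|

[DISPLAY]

^^^..........┃                         
.............┃━━━━━━━━━━━━━━━━┓        
.............┃cuitBoard       ┃        
.............┃────────────────┨        
━━━━━━━━━━━━━┛ 1 2 3 4 5 6 7 8┃        
         ┃0  [.]              ┃        
         ┃                    ┃        
         ┃1               B   ┃        
         ┃                    ┃        
         ┃2                   ┃        
         ┃                    ┃        
         ┃3       G           ┃        
         ┃                    ┃        
         ┃4   R               ┃        
         ┃                    ┃        
         ┃5                   ┃        
         ┃                    ┃        
         ┗━━━━━━━━━━━━━━━━━━━━┛        
                                       
                                       
                                       
                                       
                                       
                                       


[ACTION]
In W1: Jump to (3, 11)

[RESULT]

.............┃                         
.............┃━━━━━━━━━━━━━━━━┓        
.............┃cuitBoard       ┃        
.............┃────────────────┨        
━━━━━━━━━━━━━┛ 1 2 3 4 5 6 7 8┃        
         ┃0  [.]              ┃        
         ┃                    ┃        
         ┃1               B   ┃        
         ┃                    ┃        
         ┃2                   ┃        
         ┃                    ┃        
         ┃3       G           ┃        
         ┃                    ┃        
         ┃4   R               ┃        
         ┃                    ┃        
         ┃5                   ┃        
         ┃                    ┃        
         ┗━━━━━━━━━━━━━━━━━━━━┛        
                                       
                                       
                                       
                                       
                                       
                                       


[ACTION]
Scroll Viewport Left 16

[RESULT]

 ┃          .................┃         
 ┃          .................┃━━━━━━━━━
 ┃          .................┃cuitBoard
 ┃          .................┃─────────
 ┗━━━━━━━━━━━━━━━━━━━━━━━━━━━┛ 1 2 3 4 
                         ┃0  [.]       
                         ┃             
                         ┃1            
                         ┃             
                         ┃2            
                         ┃             
                         ┃3       G    
                         ┃             
                         ┃4   R        
                         ┃             
                         ┃5            
                         ┃             
                         ┗━━━━━━━━━━━━━
                                       
                                       
                                       
                                       
                                       
                                       


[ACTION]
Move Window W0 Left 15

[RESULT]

 ┃          .................┃         
 ┃          .................┃━┓       
 ┃          .................┃ ┃       
 ┃          .................┃─┨       
 ┗━━━━━━━━━━━━━━━━━━━━━━━━━━━┛8┃       
          ┃0  [.]              ┃       
          ┃                    ┃       
          ┃1               B   ┃       
          ┃                    ┃       
          ┃2                   ┃       
          ┃                    ┃       
          ┃3       G           ┃       
          ┃                    ┃       
          ┃4   R               ┃       
          ┃                    ┃       
          ┃5                   ┃       
          ┃                    ┃       
          ┗━━━━━━━━━━━━━━━━━━━━┛       
                                       
                                       
                                       
                                       
                                       
                                       


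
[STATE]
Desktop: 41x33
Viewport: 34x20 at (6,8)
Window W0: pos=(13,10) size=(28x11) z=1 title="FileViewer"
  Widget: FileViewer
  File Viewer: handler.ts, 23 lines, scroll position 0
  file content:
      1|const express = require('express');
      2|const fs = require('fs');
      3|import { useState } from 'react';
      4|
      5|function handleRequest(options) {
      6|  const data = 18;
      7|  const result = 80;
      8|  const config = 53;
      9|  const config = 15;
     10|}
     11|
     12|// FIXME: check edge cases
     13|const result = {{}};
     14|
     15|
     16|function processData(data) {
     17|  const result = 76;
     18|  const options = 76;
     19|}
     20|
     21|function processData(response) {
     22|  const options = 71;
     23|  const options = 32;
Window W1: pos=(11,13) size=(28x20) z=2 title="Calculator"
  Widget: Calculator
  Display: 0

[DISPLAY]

                                  
                                  
       ┏━━━━━━━━━━━━━━━━━━━━━━━━━━
       ┃ FileViewer               
       ┠──────────────────────────
     ┏━━━━━━━━━━━━━━━━━━━━━━━━━━┓▲
     ┃ Calculator               ┃█
     ┠──────────────────────────┨░
     ┃                         0┃░
     ┃┌───┬───┬───┬───┐         ┃░
     ┃│ 7 │ 8 │ 9 │ ÷ │         ┃░
     ┃├───┼───┼───┼───┤         ┃▼
     ┃│ 4 │ 5 │ 6 │ × │         ┃━
     ┃├───┼───┼───┼───┤         ┃ 
     ┃│ 1 │ 2 │ 3 │ - │         ┃ 
     ┃├───┼───┼───┼───┤         ┃ 
     ┃│ 0 │ . │ = │ + │         ┃ 
     ┃├───┼───┼───┼───┤         ┃ 
     ┃│ C │ MC│ MR│ M+│         ┃ 
     ┃└───┴───┴───┴───┘         ┃ 


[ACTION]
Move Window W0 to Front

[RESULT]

                                  
                                  
       ┏━━━━━━━━━━━━━━━━━━━━━━━━━━
       ┃ FileViewer               
       ┠──────────────────────────
     ┏━┃const express = require('▲
     ┃ ┃const fs = require('fs');█
     ┠─┃import { useState } from ░
     ┃ ┃                         ░
     ┃┌┃function handleRequest(op░
     ┃│┃  const data = 18;       ░
     ┃├┃  const result = 80;     ▼
     ┃│┗━━━━━━━━━━━━━━━━━━━━━━━━━━
     ┃├───┼───┼───┼───┤         ┃ 
     ┃│ 1 │ 2 │ 3 │ - │         ┃ 
     ┃├───┼───┼───┼───┤         ┃ 
     ┃│ 0 │ . │ = │ + │         ┃ 
     ┃├───┼───┼───┼───┤         ┃ 
     ┃│ C │ MC│ MR│ M+│         ┃ 
     ┃└───┴───┴───┴───┘         ┃ 


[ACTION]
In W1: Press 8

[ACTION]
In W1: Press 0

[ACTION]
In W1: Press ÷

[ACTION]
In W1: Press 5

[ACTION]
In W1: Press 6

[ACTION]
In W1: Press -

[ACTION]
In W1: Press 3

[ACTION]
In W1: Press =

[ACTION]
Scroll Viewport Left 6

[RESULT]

                                  
                                  
             ┏━━━━━━━━━━━━━━━━━━━━
             ┃ FileViewer         
             ┠────────────────────
           ┏━┃const express = requ
           ┃ ┃const fs = require('
           ┠─┃import { useState } 
           ┃ ┃                    
           ┃┌┃function handleReque
           ┃│┃  const data = 18;  
           ┃├┃  const result = 80;
           ┃│┗━━━━━━━━━━━━━━━━━━━━
           ┃├───┼───┼───┼───┤     
           ┃│ 1 │ 2 │ 3 │ - │     
           ┃├───┼───┼───┼───┤     
           ┃│ 0 │ . │ = │ + │     
           ┃├───┼───┼───┼───┤     
           ┃│ C │ MC│ MR│ M+│     
           ┃└───┴───┴───┴───┘     


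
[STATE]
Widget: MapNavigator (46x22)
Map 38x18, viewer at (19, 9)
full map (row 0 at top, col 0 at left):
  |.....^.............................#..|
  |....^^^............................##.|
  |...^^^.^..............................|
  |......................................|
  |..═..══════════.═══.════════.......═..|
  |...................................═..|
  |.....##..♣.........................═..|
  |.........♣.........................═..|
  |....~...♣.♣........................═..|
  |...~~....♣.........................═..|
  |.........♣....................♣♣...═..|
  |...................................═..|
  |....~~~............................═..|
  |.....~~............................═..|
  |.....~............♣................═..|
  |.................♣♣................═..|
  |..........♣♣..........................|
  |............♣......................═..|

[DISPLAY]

                                              
                                              
    .....^.............................#..    
    ....^^^............................##.    
    ...^^^.^..............................    
    ......................................    
    ..═..══════════.═══.════════.......═..    
    ...................................═..    
    .....##..♣.........................═..    
    .........♣.........................═..    
    ....~...♣.♣........................═..    
    ...~~....♣.........@...............═..    
    .........♣....................♣♣...═..    
    ...................................═..    
    ....~~~............................═..    
    .....~~............................═..    
    .....~............♣................═..    
    .................♣♣................═..    
    ..........♣♣..........................    
    ............♣......................═..    
                                              
                                              


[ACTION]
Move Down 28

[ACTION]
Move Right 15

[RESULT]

........................═..                   
........................═..                   
........................═..                   
........................═..                   
...................♣♣...═..                   
........................═..                   
........................═..                   
........................═..                   
.......♣................═..                   
......♣♣................═..                   
♣..........................                   
.♣.....................@═..                   
                                              
                                              
                                              
                                              
                                              
                                              
                                              
                                              
                                              
                                              


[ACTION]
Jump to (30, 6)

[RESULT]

                                              
                                              
                                              
                                              
                                              
............................#..               
............................##.               
^..............................               
...............................               
════════.═══.════════.......═..               
............................═..               
..♣....................@....═..               
..♣.........................═..               
.♣.♣........................═..               
..♣.........................═..               
..♣....................♣♣...═..               
............................═..               
............................═..               
............................═..               
...........♣................═..               
..........♣♣................═..               
...♣♣..........................               


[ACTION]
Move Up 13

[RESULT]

                                              
                                              
                                              
                                              
                                              
                                              
                                              
                                              
                                              
                                              
                                              
.......................@....#..               
............................##.               
^..............................               
...............................               
════════.═══.════════.......═..               
............................═..               
..♣.........................═..               
..♣.........................═..               
.♣.♣........................═..               
..♣.........................═..               
..♣....................♣♣...═..               


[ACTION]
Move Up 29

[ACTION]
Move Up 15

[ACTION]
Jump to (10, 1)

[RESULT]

                                              
                                              
                                              
                                              
                                              
                                              
                                              
                                              
                                              
                                              
             .....^...........................
             ....^^^...@......................
             ...^^^.^.........................
             .................................
             ..═..══════════.═══.════════.....
             .................................
             .....##..♣.......................
             .........♣.......................
             ....~...♣.♣......................
             ...~~....♣.......................
             .........♣....................♣♣.
             .................................


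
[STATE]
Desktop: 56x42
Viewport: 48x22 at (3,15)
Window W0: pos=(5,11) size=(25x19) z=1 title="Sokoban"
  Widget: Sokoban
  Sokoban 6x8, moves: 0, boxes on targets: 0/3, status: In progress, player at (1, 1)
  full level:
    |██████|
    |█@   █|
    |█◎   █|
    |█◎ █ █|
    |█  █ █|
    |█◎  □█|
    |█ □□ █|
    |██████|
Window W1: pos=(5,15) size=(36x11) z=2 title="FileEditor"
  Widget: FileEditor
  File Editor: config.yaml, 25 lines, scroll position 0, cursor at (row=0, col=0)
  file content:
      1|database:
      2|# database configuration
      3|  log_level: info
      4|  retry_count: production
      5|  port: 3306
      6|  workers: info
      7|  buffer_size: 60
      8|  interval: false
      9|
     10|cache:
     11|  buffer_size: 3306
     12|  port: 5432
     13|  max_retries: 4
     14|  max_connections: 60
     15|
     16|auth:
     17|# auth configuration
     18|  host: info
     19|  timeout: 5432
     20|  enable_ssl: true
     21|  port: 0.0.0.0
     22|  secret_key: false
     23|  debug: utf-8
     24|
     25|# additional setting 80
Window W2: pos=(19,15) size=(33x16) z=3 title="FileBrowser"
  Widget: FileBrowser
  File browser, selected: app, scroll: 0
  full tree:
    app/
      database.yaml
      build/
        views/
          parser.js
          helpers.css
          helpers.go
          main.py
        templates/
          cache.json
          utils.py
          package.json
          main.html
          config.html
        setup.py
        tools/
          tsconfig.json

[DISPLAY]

  ┏━━━━━━━━━━━━━┏━━━━━━━━━━━━━━━━━━━━━━━━━━━━━━━
  ┃ FileEditor  ┃ FileBrowser                   
  ┠─────────────┠───────────────────────────────
  ┃█atabase:    ┃> [-] app/                     
  ┃# database co┃    database.yaml              
  ┃  log_level: ┃    [+] build/                 
  ┃  retry_count┃                               
  ┃  port: 3306 ┃                               
  ┃  workers: in┃                               
  ┃  buffer_size┃                               
  ┗━━━━━━━━━━━━━┃                               
  ┃             ┃                               
  ┃             ┃                               
  ┃             ┃                               
  ┗━━━━━━━━━━━━━┃                               
                ┗━━━━━━━━━━━━━━━━━━━━━━━━━━━━━━━
                                                
                                                
                                                
                                                
                                                
                                                


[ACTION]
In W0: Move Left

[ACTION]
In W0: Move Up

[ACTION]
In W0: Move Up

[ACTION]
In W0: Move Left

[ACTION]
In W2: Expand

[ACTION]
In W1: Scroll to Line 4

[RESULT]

  ┏━━━━━━━━━━━━━┏━━━━━━━━━━━━━━━━━━━━━━━━━━━━━━━
  ┃ FileEditor  ┃ FileBrowser                   
  ┠─────────────┠───────────────────────────────
  ┃  retry_count┃> [-] app/                     
  ┃  port: 3306 ┃    database.yaml              
  ┃  workers: in┃    [+] build/                 
  ┃  buffer_size┃                               
  ┃  interval: f┃                               
  ┃             ┃                               
  ┃cache:       ┃                               
  ┗━━━━━━━━━━━━━┃                               
  ┃             ┃                               
  ┃             ┃                               
  ┃             ┃                               
  ┗━━━━━━━━━━━━━┃                               
                ┗━━━━━━━━━━━━━━━━━━━━━━━━━━━━━━━
                                                
                                                
                                                
                                                
                                                
                                                


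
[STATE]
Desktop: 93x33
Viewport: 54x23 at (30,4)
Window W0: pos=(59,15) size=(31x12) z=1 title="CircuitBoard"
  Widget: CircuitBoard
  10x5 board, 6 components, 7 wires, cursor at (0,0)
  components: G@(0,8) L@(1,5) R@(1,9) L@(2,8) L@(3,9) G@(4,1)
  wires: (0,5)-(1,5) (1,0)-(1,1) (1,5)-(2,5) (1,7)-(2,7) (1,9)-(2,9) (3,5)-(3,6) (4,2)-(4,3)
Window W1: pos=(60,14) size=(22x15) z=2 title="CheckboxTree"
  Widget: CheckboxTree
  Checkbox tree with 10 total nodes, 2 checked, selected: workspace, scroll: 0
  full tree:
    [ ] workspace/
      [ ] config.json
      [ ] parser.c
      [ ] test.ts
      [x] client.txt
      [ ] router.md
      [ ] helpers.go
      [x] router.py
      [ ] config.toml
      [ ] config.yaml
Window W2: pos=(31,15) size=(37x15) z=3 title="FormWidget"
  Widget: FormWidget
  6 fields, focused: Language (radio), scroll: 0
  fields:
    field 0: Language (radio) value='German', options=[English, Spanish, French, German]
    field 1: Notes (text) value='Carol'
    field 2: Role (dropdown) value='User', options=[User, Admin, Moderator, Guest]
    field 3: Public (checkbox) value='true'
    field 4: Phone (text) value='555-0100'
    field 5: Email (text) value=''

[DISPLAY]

                                                      
                                                      
                                                      
                                                      
                                                      
                                                      
                                                      
                                                      
                                                      
                                                      
                              ┏━━━━━━━━━━━━━━━━━━━━┓  
 ┏━━━━━━━━━━━━━━━━━━━━━━━━━━━━━━━━━━━┓oxTree       ┃━━
 ┃ FormWidget                        ┃─────────────┨  
 ┠───────────────────────────────────┨rkspace/     ┃──
 ┃> Language:   ( ) English  ( ) Span┃config.json  ┃  
 ┃  Notes:      [Carol              ]┃parser.c     ┃  
 ┃  Role:       [User              ▼]┃test.ts      ┃  
 ┃  Public:     [x]                  ┃client.txt   ┃  
 ┃  Phone:      [555-0100           ]┃router.md    ┃  
 ┃  Email:      [                   ]┃helpers.go   ┃  
 ┃                                   ┃router.py    ┃  
 ┃                                   ┃config.toml  ┃  
 ┃                                   ┃config.yaml  ┃━━


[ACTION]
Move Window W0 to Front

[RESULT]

                                                      
                                                      
                                                      
                                                      
                                                      
                                                      
                                                      
                                                      
                                                      
                                                      
                              ┏━━━━━━━━━━━━━━━━━━━━┓  
 ┏━━━━━━━━━━━━━━━━━━━━━━━━━━━┏━━━━━━━━━━━━━━━━━━━━━━━━
 ┃ FormWidget                ┃ CircuitBoard           
 ┠───────────────────────────┠────────────────────────
 ┃> Language:   ( ) English  ┃   0 1 2 3 4 5 6 7 8 9  
 ┃  Notes:      [Carol       ┃0  [.]                  
 ┃  Role:       [User        ┃                        
 ┃  Public:     [x]          ┃1   · ─ ·               
 ┃  Phone:      [555-0100    ┃                        
 ┃  Email:      [            ┃2                       
 ┃                           ┃                        
 ┃                           ┃3                       
 ┃                           ┗━━━━━━━━━━━━━━━━━━━━━━━━


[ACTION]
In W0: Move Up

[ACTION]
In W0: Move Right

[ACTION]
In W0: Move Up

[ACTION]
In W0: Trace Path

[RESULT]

                                                      
                                                      
                                                      
                                                      
                                                      
                                                      
                                                      
                                                      
                                                      
                                                      
                              ┏━━━━━━━━━━━━━━━━━━━━┓  
 ┏━━━━━━━━━━━━━━━━━━━━━━━━━━━┏━━━━━━━━━━━━━━━━━━━━━━━━
 ┃ FormWidget                ┃ CircuitBoard           
 ┠───────────────────────────┠────────────────────────
 ┃> Language:   ( ) English  ┃   0 1 2 3 4 5 6 7 8 9  
 ┃  Notes:      [Carol       ┃0      [.]              
 ┃  Role:       [User        ┃                        
 ┃  Public:     [x]          ┃1   · ─ ·               
 ┃  Phone:      [555-0100    ┃                        
 ┃  Email:      [            ┃2                       
 ┃                           ┃                        
 ┃                           ┃3                       
 ┃                           ┗━━━━━━━━━━━━━━━━━━━━━━━━


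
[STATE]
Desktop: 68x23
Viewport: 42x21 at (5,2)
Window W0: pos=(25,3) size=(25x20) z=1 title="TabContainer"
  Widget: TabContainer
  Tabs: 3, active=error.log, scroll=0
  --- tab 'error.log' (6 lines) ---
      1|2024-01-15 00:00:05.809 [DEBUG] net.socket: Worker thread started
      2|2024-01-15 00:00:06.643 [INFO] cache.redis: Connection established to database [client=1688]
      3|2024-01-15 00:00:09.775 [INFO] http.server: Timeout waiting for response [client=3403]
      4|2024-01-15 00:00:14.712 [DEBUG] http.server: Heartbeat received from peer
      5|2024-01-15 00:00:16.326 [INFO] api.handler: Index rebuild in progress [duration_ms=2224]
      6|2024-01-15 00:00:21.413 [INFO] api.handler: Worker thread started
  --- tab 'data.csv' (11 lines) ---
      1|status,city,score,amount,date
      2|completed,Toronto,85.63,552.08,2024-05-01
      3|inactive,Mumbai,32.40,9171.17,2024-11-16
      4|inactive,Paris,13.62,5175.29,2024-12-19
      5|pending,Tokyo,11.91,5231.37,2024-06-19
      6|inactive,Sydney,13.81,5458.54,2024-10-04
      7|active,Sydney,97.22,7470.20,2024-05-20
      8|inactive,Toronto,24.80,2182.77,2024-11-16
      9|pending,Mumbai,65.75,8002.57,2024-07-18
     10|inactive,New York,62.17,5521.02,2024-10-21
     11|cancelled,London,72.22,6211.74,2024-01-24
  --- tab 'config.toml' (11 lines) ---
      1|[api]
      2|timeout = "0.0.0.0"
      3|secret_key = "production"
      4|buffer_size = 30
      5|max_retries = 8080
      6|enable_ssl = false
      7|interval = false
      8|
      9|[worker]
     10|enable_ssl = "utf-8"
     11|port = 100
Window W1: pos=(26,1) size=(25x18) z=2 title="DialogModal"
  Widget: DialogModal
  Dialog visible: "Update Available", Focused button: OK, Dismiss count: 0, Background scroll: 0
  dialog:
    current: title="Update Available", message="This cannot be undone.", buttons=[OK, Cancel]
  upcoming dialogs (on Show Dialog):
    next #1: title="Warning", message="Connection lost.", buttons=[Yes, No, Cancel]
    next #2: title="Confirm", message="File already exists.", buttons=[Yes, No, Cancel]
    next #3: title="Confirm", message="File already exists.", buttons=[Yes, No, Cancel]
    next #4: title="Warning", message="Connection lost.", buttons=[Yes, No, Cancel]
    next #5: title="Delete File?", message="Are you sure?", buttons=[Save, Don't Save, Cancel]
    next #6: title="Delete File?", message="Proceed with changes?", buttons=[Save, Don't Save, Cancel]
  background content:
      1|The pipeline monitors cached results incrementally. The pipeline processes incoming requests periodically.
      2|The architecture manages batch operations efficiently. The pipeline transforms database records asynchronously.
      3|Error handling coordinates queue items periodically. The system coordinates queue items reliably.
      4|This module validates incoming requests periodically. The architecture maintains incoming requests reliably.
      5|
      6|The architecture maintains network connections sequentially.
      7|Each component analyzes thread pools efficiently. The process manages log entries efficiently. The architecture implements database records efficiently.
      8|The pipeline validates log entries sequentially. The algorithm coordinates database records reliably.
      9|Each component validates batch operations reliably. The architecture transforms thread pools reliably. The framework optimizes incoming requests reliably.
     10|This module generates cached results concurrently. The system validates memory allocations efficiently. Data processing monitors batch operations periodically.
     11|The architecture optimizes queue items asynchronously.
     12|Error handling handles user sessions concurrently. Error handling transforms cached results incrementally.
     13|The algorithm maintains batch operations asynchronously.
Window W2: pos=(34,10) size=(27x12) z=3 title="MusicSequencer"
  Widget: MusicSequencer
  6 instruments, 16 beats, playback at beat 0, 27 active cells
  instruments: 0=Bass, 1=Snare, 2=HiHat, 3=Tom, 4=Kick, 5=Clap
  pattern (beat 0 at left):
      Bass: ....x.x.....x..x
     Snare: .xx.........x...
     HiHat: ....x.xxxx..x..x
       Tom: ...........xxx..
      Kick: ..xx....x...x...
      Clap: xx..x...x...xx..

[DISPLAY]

                     ┃ DialogModal        
                    ┏┠────────────────────
                    ┃┃The pipeline monitor
                    ┠┃The architecture man
                    ┃┃Error handling coord
                    ┃┃This module validate
                    ┃┃  ┌─────────────────
                    ┃┃Th│ Update Available
                    ┃┃Ea│This┏━━━━━━━━━━━━
                    ┃┃Th│  [O┃ MusicSequen
                    ┃┃Ea└────┠────────────
                    ┃┃This mo┃      ▼12345
                    ┃┃The arc┃  Bass····█·
                    ┃┃Error h┃ Snare·██···
                    ┃┃The alg┃ HiHat····█·
                    ┃┃       ┃   Tom······
                    ┃┗━━━━━━━┃  Kick··██··
                    ┃        ┃  Clap██··█·
                    ┃        ┃            
                    ┃        ┗━━━━━━━━━━━━
                    ┗━━━━━━━━━━━━━━━━━━━━━


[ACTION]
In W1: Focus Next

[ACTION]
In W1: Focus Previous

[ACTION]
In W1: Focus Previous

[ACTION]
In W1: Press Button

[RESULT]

                     ┃ DialogModal        
                    ┏┠────────────────────
                    ┃┃The pipeline monitor
                    ┠┃The architecture man
                    ┃┃Error handling coord
                    ┃┃This module validate
                    ┃┃                    
                    ┃┃The architecture mai
                    ┃┃Each co┏━━━━━━━━━━━━
                    ┃┃The pip┃ MusicSequen
                    ┃┃Each co┠────────────
                    ┃┃This mo┃      ▼12345
                    ┃┃The arc┃  Bass····█·
                    ┃┃Error h┃ Snare·██···
                    ┃┃The alg┃ HiHat····█·
                    ┃┃       ┃   Tom······
                    ┃┗━━━━━━━┃  Kick··██··
                    ┃        ┃  Clap██··█·
                    ┃        ┃            
                    ┃        ┗━━━━━━━━━━━━
                    ┗━━━━━━━━━━━━━━━━━━━━━
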